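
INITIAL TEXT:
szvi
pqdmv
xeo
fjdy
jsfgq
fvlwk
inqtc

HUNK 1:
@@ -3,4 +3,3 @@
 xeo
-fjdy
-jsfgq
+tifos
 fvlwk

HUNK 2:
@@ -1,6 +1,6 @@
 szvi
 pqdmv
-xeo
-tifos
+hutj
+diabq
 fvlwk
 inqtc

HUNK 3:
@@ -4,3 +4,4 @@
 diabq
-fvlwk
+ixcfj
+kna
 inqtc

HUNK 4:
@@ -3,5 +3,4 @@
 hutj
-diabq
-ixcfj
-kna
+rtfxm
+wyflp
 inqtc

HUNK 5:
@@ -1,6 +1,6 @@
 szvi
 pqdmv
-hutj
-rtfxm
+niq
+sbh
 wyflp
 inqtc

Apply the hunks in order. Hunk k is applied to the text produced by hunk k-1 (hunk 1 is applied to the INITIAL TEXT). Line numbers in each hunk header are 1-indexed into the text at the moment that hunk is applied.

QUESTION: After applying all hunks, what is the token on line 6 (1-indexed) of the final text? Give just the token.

Answer: inqtc

Derivation:
Hunk 1: at line 3 remove [fjdy,jsfgq] add [tifos] -> 6 lines: szvi pqdmv xeo tifos fvlwk inqtc
Hunk 2: at line 1 remove [xeo,tifos] add [hutj,diabq] -> 6 lines: szvi pqdmv hutj diabq fvlwk inqtc
Hunk 3: at line 4 remove [fvlwk] add [ixcfj,kna] -> 7 lines: szvi pqdmv hutj diabq ixcfj kna inqtc
Hunk 4: at line 3 remove [diabq,ixcfj,kna] add [rtfxm,wyflp] -> 6 lines: szvi pqdmv hutj rtfxm wyflp inqtc
Hunk 5: at line 1 remove [hutj,rtfxm] add [niq,sbh] -> 6 lines: szvi pqdmv niq sbh wyflp inqtc
Final line 6: inqtc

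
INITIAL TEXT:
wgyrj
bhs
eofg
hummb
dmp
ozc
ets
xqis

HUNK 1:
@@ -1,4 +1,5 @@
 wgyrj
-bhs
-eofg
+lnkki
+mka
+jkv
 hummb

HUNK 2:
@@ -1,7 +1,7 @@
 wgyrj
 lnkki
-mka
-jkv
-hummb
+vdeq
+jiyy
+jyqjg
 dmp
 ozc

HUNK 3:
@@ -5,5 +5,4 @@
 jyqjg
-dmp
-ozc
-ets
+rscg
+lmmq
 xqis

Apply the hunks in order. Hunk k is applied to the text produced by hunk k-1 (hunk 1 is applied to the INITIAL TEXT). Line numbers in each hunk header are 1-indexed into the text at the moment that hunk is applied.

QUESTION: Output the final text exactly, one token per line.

Answer: wgyrj
lnkki
vdeq
jiyy
jyqjg
rscg
lmmq
xqis

Derivation:
Hunk 1: at line 1 remove [bhs,eofg] add [lnkki,mka,jkv] -> 9 lines: wgyrj lnkki mka jkv hummb dmp ozc ets xqis
Hunk 2: at line 1 remove [mka,jkv,hummb] add [vdeq,jiyy,jyqjg] -> 9 lines: wgyrj lnkki vdeq jiyy jyqjg dmp ozc ets xqis
Hunk 3: at line 5 remove [dmp,ozc,ets] add [rscg,lmmq] -> 8 lines: wgyrj lnkki vdeq jiyy jyqjg rscg lmmq xqis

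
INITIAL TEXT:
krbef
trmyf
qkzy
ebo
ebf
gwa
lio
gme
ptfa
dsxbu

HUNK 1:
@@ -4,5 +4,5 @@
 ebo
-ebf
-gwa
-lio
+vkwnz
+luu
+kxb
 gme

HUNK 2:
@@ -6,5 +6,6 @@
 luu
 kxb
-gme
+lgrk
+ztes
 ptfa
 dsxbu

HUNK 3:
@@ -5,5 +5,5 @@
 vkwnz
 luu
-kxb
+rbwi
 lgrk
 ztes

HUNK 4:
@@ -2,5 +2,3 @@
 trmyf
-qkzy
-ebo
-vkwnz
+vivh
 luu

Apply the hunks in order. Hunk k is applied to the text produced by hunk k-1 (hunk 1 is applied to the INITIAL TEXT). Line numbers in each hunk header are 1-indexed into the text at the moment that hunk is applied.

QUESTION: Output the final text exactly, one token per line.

Answer: krbef
trmyf
vivh
luu
rbwi
lgrk
ztes
ptfa
dsxbu

Derivation:
Hunk 1: at line 4 remove [ebf,gwa,lio] add [vkwnz,luu,kxb] -> 10 lines: krbef trmyf qkzy ebo vkwnz luu kxb gme ptfa dsxbu
Hunk 2: at line 6 remove [gme] add [lgrk,ztes] -> 11 lines: krbef trmyf qkzy ebo vkwnz luu kxb lgrk ztes ptfa dsxbu
Hunk 3: at line 5 remove [kxb] add [rbwi] -> 11 lines: krbef trmyf qkzy ebo vkwnz luu rbwi lgrk ztes ptfa dsxbu
Hunk 4: at line 2 remove [qkzy,ebo,vkwnz] add [vivh] -> 9 lines: krbef trmyf vivh luu rbwi lgrk ztes ptfa dsxbu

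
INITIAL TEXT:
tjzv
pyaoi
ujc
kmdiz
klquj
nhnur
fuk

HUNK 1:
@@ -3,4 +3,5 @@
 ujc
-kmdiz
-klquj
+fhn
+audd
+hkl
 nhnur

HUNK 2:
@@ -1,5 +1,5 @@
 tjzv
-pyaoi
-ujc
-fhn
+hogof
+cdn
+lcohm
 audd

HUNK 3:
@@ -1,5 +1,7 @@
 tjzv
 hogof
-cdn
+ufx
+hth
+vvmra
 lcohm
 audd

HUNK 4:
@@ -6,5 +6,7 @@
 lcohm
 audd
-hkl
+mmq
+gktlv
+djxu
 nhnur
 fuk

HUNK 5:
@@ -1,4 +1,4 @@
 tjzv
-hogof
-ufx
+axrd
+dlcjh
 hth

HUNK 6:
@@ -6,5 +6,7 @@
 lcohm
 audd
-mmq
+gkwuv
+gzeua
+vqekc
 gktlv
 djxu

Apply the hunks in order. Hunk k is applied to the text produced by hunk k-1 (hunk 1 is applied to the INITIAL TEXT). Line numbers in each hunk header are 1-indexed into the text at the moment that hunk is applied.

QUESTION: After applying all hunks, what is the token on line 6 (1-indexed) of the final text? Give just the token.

Hunk 1: at line 3 remove [kmdiz,klquj] add [fhn,audd,hkl] -> 8 lines: tjzv pyaoi ujc fhn audd hkl nhnur fuk
Hunk 2: at line 1 remove [pyaoi,ujc,fhn] add [hogof,cdn,lcohm] -> 8 lines: tjzv hogof cdn lcohm audd hkl nhnur fuk
Hunk 3: at line 1 remove [cdn] add [ufx,hth,vvmra] -> 10 lines: tjzv hogof ufx hth vvmra lcohm audd hkl nhnur fuk
Hunk 4: at line 6 remove [hkl] add [mmq,gktlv,djxu] -> 12 lines: tjzv hogof ufx hth vvmra lcohm audd mmq gktlv djxu nhnur fuk
Hunk 5: at line 1 remove [hogof,ufx] add [axrd,dlcjh] -> 12 lines: tjzv axrd dlcjh hth vvmra lcohm audd mmq gktlv djxu nhnur fuk
Hunk 6: at line 6 remove [mmq] add [gkwuv,gzeua,vqekc] -> 14 lines: tjzv axrd dlcjh hth vvmra lcohm audd gkwuv gzeua vqekc gktlv djxu nhnur fuk
Final line 6: lcohm

Answer: lcohm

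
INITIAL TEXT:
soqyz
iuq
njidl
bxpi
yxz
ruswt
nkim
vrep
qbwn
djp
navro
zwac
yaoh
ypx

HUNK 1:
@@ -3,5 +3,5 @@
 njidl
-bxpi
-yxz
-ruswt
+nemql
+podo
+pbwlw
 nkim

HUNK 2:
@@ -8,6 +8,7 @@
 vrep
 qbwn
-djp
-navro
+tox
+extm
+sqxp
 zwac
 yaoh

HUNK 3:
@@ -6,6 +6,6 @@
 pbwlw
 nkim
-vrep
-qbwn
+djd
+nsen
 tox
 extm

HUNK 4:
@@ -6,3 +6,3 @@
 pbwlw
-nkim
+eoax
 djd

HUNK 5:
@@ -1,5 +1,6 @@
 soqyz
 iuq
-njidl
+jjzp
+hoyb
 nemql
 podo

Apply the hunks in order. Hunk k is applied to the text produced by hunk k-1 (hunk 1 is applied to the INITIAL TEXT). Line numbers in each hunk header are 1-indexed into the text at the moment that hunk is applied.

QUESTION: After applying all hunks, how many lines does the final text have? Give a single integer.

Answer: 16

Derivation:
Hunk 1: at line 3 remove [bxpi,yxz,ruswt] add [nemql,podo,pbwlw] -> 14 lines: soqyz iuq njidl nemql podo pbwlw nkim vrep qbwn djp navro zwac yaoh ypx
Hunk 2: at line 8 remove [djp,navro] add [tox,extm,sqxp] -> 15 lines: soqyz iuq njidl nemql podo pbwlw nkim vrep qbwn tox extm sqxp zwac yaoh ypx
Hunk 3: at line 6 remove [vrep,qbwn] add [djd,nsen] -> 15 lines: soqyz iuq njidl nemql podo pbwlw nkim djd nsen tox extm sqxp zwac yaoh ypx
Hunk 4: at line 6 remove [nkim] add [eoax] -> 15 lines: soqyz iuq njidl nemql podo pbwlw eoax djd nsen tox extm sqxp zwac yaoh ypx
Hunk 5: at line 1 remove [njidl] add [jjzp,hoyb] -> 16 lines: soqyz iuq jjzp hoyb nemql podo pbwlw eoax djd nsen tox extm sqxp zwac yaoh ypx
Final line count: 16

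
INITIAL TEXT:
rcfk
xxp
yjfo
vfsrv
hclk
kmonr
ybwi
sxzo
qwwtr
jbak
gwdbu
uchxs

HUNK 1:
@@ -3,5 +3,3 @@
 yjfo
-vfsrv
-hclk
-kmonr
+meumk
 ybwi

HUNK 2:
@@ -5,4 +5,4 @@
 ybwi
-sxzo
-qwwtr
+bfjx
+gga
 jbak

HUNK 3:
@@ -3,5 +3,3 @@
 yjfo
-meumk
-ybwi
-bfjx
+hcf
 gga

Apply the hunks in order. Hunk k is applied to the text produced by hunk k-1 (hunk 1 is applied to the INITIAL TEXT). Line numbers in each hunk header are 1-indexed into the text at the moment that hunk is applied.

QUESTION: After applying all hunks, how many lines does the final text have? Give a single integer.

Hunk 1: at line 3 remove [vfsrv,hclk,kmonr] add [meumk] -> 10 lines: rcfk xxp yjfo meumk ybwi sxzo qwwtr jbak gwdbu uchxs
Hunk 2: at line 5 remove [sxzo,qwwtr] add [bfjx,gga] -> 10 lines: rcfk xxp yjfo meumk ybwi bfjx gga jbak gwdbu uchxs
Hunk 3: at line 3 remove [meumk,ybwi,bfjx] add [hcf] -> 8 lines: rcfk xxp yjfo hcf gga jbak gwdbu uchxs
Final line count: 8

Answer: 8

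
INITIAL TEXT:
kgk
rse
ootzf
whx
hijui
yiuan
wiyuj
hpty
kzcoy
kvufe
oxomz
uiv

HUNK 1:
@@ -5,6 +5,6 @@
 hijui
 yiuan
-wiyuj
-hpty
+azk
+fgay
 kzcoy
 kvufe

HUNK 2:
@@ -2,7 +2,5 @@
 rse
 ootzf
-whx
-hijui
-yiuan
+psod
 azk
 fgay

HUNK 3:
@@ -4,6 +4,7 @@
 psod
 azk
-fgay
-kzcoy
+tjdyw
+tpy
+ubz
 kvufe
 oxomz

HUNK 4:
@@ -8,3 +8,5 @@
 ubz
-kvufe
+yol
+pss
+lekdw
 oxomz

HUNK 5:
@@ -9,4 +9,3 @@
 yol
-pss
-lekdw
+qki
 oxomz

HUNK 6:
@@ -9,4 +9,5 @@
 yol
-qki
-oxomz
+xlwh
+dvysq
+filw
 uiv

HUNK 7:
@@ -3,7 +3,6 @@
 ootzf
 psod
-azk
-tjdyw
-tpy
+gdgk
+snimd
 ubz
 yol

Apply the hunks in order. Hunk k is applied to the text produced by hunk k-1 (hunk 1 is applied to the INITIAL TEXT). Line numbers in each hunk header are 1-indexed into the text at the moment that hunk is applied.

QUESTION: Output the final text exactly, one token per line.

Answer: kgk
rse
ootzf
psod
gdgk
snimd
ubz
yol
xlwh
dvysq
filw
uiv

Derivation:
Hunk 1: at line 5 remove [wiyuj,hpty] add [azk,fgay] -> 12 lines: kgk rse ootzf whx hijui yiuan azk fgay kzcoy kvufe oxomz uiv
Hunk 2: at line 2 remove [whx,hijui,yiuan] add [psod] -> 10 lines: kgk rse ootzf psod azk fgay kzcoy kvufe oxomz uiv
Hunk 3: at line 4 remove [fgay,kzcoy] add [tjdyw,tpy,ubz] -> 11 lines: kgk rse ootzf psod azk tjdyw tpy ubz kvufe oxomz uiv
Hunk 4: at line 8 remove [kvufe] add [yol,pss,lekdw] -> 13 lines: kgk rse ootzf psod azk tjdyw tpy ubz yol pss lekdw oxomz uiv
Hunk 5: at line 9 remove [pss,lekdw] add [qki] -> 12 lines: kgk rse ootzf psod azk tjdyw tpy ubz yol qki oxomz uiv
Hunk 6: at line 9 remove [qki,oxomz] add [xlwh,dvysq,filw] -> 13 lines: kgk rse ootzf psod azk tjdyw tpy ubz yol xlwh dvysq filw uiv
Hunk 7: at line 3 remove [azk,tjdyw,tpy] add [gdgk,snimd] -> 12 lines: kgk rse ootzf psod gdgk snimd ubz yol xlwh dvysq filw uiv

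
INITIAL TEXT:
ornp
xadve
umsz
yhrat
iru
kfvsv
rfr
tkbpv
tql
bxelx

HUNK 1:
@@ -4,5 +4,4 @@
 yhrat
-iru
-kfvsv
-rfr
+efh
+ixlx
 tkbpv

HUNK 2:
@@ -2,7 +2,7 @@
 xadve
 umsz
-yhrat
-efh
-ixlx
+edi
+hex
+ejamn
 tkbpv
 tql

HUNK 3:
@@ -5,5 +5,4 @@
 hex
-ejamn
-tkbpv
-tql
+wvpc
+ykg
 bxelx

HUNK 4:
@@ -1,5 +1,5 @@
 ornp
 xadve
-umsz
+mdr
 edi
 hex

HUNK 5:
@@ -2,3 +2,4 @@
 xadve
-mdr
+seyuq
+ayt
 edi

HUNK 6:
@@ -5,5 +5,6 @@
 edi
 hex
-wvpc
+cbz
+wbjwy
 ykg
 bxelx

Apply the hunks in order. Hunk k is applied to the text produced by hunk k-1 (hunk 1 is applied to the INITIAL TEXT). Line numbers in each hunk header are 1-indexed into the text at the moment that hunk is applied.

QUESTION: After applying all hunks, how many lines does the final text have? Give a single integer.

Hunk 1: at line 4 remove [iru,kfvsv,rfr] add [efh,ixlx] -> 9 lines: ornp xadve umsz yhrat efh ixlx tkbpv tql bxelx
Hunk 2: at line 2 remove [yhrat,efh,ixlx] add [edi,hex,ejamn] -> 9 lines: ornp xadve umsz edi hex ejamn tkbpv tql bxelx
Hunk 3: at line 5 remove [ejamn,tkbpv,tql] add [wvpc,ykg] -> 8 lines: ornp xadve umsz edi hex wvpc ykg bxelx
Hunk 4: at line 1 remove [umsz] add [mdr] -> 8 lines: ornp xadve mdr edi hex wvpc ykg bxelx
Hunk 5: at line 2 remove [mdr] add [seyuq,ayt] -> 9 lines: ornp xadve seyuq ayt edi hex wvpc ykg bxelx
Hunk 6: at line 5 remove [wvpc] add [cbz,wbjwy] -> 10 lines: ornp xadve seyuq ayt edi hex cbz wbjwy ykg bxelx
Final line count: 10

Answer: 10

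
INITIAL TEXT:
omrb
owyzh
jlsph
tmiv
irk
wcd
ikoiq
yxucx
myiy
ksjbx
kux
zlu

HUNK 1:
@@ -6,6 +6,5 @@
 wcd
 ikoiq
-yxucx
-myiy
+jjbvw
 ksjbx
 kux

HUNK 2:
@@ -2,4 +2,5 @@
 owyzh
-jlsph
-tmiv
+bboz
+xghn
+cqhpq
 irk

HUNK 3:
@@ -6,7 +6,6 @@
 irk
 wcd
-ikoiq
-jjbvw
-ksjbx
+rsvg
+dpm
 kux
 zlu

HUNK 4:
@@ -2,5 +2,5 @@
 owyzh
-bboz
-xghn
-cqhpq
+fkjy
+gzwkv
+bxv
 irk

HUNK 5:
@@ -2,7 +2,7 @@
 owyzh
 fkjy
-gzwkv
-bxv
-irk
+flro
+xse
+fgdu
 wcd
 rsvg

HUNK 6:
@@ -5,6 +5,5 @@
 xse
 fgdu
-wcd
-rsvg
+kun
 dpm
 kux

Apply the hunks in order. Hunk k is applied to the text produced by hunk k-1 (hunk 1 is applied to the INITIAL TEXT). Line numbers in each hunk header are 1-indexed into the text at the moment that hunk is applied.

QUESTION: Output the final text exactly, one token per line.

Hunk 1: at line 6 remove [yxucx,myiy] add [jjbvw] -> 11 lines: omrb owyzh jlsph tmiv irk wcd ikoiq jjbvw ksjbx kux zlu
Hunk 2: at line 2 remove [jlsph,tmiv] add [bboz,xghn,cqhpq] -> 12 lines: omrb owyzh bboz xghn cqhpq irk wcd ikoiq jjbvw ksjbx kux zlu
Hunk 3: at line 6 remove [ikoiq,jjbvw,ksjbx] add [rsvg,dpm] -> 11 lines: omrb owyzh bboz xghn cqhpq irk wcd rsvg dpm kux zlu
Hunk 4: at line 2 remove [bboz,xghn,cqhpq] add [fkjy,gzwkv,bxv] -> 11 lines: omrb owyzh fkjy gzwkv bxv irk wcd rsvg dpm kux zlu
Hunk 5: at line 2 remove [gzwkv,bxv,irk] add [flro,xse,fgdu] -> 11 lines: omrb owyzh fkjy flro xse fgdu wcd rsvg dpm kux zlu
Hunk 6: at line 5 remove [wcd,rsvg] add [kun] -> 10 lines: omrb owyzh fkjy flro xse fgdu kun dpm kux zlu

Answer: omrb
owyzh
fkjy
flro
xse
fgdu
kun
dpm
kux
zlu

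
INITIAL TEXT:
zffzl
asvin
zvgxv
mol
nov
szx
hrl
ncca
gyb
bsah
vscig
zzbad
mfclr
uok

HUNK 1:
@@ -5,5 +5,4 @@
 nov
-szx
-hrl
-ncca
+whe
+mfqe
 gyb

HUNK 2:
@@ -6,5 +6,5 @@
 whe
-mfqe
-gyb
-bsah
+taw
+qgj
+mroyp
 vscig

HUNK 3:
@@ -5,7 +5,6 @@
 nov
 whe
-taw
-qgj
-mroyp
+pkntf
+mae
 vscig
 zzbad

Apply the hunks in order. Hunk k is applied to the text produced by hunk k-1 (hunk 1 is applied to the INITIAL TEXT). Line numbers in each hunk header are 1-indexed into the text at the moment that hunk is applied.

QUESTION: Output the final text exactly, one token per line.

Hunk 1: at line 5 remove [szx,hrl,ncca] add [whe,mfqe] -> 13 lines: zffzl asvin zvgxv mol nov whe mfqe gyb bsah vscig zzbad mfclr uok
Hunk 2: at line 6 remove [mfqe,gyb,bsah] add [taw,qgj,mroyp] -> 13 lines: zffzl asvin zvgxv mol nov whe taw qgj mroyp vscig zzbad mfclr uok
Hunk 3: at line 5 remove [taw,qgj,mroyp] add [pkntf,mae] -> 12 lines: zffzl asvin zvgxv mol nov whe pkntf mae vscig zzbad mfclr uok

Answer: zffzl
asvin
zvgxv
mol
nov
whe
pkntf
mae
vscig
zzbad
mfclr
uok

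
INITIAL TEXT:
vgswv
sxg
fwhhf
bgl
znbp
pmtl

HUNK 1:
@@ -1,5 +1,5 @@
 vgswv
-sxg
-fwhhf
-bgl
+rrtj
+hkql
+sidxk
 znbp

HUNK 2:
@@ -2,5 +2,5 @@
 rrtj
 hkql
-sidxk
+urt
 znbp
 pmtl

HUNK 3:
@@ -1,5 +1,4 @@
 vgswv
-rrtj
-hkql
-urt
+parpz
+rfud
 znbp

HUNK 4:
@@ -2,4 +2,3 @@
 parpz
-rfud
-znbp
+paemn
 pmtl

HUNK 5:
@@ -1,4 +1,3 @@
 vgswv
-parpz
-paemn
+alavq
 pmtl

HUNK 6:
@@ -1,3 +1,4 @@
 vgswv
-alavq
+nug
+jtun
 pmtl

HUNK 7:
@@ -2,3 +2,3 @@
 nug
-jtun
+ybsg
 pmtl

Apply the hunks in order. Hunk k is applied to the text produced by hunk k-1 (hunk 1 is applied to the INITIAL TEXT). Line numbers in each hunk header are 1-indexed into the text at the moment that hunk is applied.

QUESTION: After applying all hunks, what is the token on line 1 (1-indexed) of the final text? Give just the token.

Answer: vgswv

Derivation:
Hunk 1: at line 1 remove [sxg,fwhhf,bgl] add [rrtj,hkql,sidxk] -> 6 lines: vgswv rrtj hkql sidxk znbp pmtl
Hunk 2: at line 2 remove [sidxk] add [urt] -> 6 lines: vgswv rrtj hkql urt znbp pmtl
Hunk 3: at line 1 remove [rrtj,hkql,urt] add [parpz,rfud] -> 5 lines: vgswv parpz rfud znbp pmtl
Hunk 4: at line 2 remove [rfud,znbp] add [paemn] -> 4 lines: vgswv parpz paemn pmtl
Hunk 5: at line 1 remove [parpz,paemn] add [alavq] -> 3 lines: vgswv alavq pmtl
Hunk 6: at line 1 remove [alavq] add [nug,jtun] -> 4 lines: vgswv nug jtun pmtl
Hunk 7: at line 2 remove [jtun] add [ybsg] -> 4 lines: vgswv nug ybsg pmtl
Final line 1: vgswv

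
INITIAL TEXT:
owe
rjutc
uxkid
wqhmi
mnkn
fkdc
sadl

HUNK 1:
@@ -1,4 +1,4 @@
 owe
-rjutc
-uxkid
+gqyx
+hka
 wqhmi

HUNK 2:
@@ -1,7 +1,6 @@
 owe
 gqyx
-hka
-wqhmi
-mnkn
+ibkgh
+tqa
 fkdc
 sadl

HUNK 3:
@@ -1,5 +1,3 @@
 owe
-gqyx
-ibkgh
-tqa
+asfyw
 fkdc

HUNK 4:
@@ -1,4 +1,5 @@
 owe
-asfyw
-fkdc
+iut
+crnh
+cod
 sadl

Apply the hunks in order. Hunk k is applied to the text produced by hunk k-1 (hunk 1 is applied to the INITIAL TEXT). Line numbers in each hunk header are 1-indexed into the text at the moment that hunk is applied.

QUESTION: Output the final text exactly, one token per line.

Answer: owe
iut
crnh
cod
sadl

Derivation:
Hunk 1: at line 1 remove [rjutc,uxkid] add [gqyx,hka] -> 7 lines: owe gqyx hka wqhmi mnkn fkdc sadl
Hunk 2: at line 1 remove [hka,wqhmi,mnkn] add [ibkgh,tqa] -> 6 lines: owe gqyx ibkgh tqa fkdc sadl
Hunk 3: at line 1 remove [gqyx,ibkgh,tqa] add [asfyw] -> 4 lines: owe asfyw fkdc sadl
Hunk 4: at line 1 remove [asfyw,fkdc] add [iut,crnh,cod] -> 5 lines: owe iut crnh cod sadl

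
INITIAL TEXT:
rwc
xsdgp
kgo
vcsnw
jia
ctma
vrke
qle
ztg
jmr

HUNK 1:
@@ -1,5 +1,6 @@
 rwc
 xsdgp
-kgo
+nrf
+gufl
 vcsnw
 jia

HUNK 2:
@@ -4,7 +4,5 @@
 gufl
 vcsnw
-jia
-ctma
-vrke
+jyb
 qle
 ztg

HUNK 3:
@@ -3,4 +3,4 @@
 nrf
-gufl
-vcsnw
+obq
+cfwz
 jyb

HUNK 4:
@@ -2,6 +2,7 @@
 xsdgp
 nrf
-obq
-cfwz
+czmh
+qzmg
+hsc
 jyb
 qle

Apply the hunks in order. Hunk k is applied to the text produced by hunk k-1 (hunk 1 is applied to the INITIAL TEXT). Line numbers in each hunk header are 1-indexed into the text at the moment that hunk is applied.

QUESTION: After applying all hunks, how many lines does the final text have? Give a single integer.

Answer: 10

Derivation:
Hunk 1: at line 1 remove [kgo] add [nrf,gufl] -> 11 lines: rwc xsdgp nrf gufl vcsnw jia ctma vrke qle ztg jmr
Hunk 2: at line 4 remove [jia,ctma,vrke] add [jyb] -> 9 lines: rwc xsdgp nrf gufl vcsnw jyb qle ztg jmr
Hunk 3: at line 3 remove [gufl,vcsnw] add [obq,cfwz] -> 9 lines: rwc xsdgp nrf obq cfwz jyb qle ztg jmr
Hunk 4: at line 2 remove [obq,cfwz] add [czmh,qzmg,hsc] -> 10 lines: rwc xsdgp nrf czmh qzmg hsc jyb qle ztg jmr
Final line count: 10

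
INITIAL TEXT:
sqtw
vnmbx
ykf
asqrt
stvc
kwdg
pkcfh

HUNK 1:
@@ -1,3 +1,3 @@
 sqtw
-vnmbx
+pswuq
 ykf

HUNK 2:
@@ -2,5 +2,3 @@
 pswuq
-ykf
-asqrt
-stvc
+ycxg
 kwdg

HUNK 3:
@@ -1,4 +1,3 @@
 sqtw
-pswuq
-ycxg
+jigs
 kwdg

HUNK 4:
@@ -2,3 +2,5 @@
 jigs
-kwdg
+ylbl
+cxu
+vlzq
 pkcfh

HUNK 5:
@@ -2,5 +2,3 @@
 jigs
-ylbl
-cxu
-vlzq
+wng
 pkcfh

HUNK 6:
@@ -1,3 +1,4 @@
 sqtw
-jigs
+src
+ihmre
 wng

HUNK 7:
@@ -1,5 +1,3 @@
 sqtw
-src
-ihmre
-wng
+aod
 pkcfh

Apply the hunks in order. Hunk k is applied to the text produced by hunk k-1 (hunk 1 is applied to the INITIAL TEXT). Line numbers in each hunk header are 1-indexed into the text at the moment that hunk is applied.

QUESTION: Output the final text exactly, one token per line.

Answer: sqtw
aod
pkcfh

Derivation:
Hunk 1: at line 1 remove [vnmbx] add [pswuq] -> 7 lines: sqtw pswuq ykf asqrt stvc kwdg pkcfh
Hunk 2: at line 2 remove [ykf,asqrt,stvc] add [ycxg] -> 5 lines: sqtw pswuq ycxg kwdg pkcfh
Hunk 3: at line 1 remove [pswuq,ycxg] add [jigs] -> 4 lines: sqtw jigs kwdg pkcfh
Hunk 4: at line 2 remove [kwdg] add [ylbl,cxu,vlzq] -> 6 lines: sqtw jigs ylbl cxu vlzq pkcfh
Hunk 5: at line 2 remove [ylbl,cxu,vlzq] add [wng] -> 4 lines: sqtw jigs wng pkcfh
Hunk 6: at line 1 remove [jigs] add [src,ihmre] -> 5 lines: sqtw src ihmre wng pkcfh
Hunk 7: at line 1 remove [src,ihmre,wng] add [aod] -> 3 lines: sqtw aod pkcfh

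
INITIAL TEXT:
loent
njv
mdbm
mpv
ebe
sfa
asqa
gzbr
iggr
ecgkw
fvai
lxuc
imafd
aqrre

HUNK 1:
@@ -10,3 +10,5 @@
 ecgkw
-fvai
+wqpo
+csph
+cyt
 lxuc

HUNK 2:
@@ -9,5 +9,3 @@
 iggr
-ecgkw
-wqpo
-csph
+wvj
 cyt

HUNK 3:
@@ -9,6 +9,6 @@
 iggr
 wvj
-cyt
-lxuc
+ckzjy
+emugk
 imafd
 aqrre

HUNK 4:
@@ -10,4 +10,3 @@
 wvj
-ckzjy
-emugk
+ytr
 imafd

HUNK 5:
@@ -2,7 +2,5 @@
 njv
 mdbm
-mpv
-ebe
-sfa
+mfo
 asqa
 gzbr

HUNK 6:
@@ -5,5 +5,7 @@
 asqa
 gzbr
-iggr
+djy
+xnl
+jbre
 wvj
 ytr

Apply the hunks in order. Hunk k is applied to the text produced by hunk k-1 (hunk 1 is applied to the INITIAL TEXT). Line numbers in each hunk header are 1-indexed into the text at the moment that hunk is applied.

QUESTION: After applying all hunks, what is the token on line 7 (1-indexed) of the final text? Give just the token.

Answer: djy

Derivation:
Hunk 1: at line 10 remove [fvai] add [wqpo,csph,cyt] -> 16 lines: loent njv mdbm mpv ebe sfa asqa gzbr iggr ecgkw wqpo csph cyt lxuc imafd aqrre
Hunk 2: at line 9 remove [ecgkw,wqpo,csph] add [wvj] -> 14 lines: loent njv mdbm mpv ebe sfa asqa gzbr iggr wvj cyt lxuc imafd aqrre
Hunk 3: at line 9 remove [cyt,lxuc] add [ckzjy,emugk] -> 14 lines: loent njv mdbm mpv ebe sfa asqa gzbr iggr wvj ckzjy emugk imafd aqrre
Hunk 4: at line 10 remove [ckzjy,emugk] add [ytr] -> 13 lines: loent njv mdbm mpv ebe sfa asqa gzbr iggr wvj ytr imafd aqrre
Hunk 5: at line 2 remove [mpv,ebe,sfa] add [mfo] -> 11 lines: loent njv mdbm mfo asqa gzbr iggr wvj ytr imafd aqrre
Hunk 6: at line 5 remove [iggr] add [djy,xnl,jbre] -> 13 lines: loent njv mdbm mfo asqa gzbr djy xnl jbre wvj ytr imafd aqrre
Final line 7: djy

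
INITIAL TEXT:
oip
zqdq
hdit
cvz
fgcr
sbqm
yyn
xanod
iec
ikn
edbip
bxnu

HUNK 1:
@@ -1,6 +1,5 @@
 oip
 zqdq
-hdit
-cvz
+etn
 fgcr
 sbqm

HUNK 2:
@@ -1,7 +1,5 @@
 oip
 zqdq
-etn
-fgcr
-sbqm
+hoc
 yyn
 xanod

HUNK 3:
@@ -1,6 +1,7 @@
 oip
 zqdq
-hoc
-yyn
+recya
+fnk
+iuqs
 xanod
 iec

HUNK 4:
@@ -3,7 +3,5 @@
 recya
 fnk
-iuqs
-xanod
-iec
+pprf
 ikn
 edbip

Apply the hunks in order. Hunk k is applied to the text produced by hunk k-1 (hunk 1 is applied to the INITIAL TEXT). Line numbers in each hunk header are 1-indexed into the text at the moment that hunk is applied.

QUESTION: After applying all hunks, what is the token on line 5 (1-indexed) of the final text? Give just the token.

Hunk 1: at line 1 remove [hdit,cvz] add [etn] -> 11 lines: oip zqdq etn fgcr sbqm yyn xanod iec ikn edbip bxnu
Hunk 2: at line 1 remove [etn,fgcr,sbqm] add [hoc] -> 9 lines: oip zqdq hoc yyn xanod iec ikn edbip bxnu
Hunk 3: at line 1 remove [hoc,yyn] add [recya,fnk,iuqs] -> 10 lines: oip zqdq recya fnk iuqs xanod iec ikn edbip bxnu
Hunk 4: at line 3 remove [iuqs,xanod,iec] add [pprf] -> 8 lines: oip zqdq recya fnk pprf ikn edbip bxnu
Final line 5: pprf

Answer: pprf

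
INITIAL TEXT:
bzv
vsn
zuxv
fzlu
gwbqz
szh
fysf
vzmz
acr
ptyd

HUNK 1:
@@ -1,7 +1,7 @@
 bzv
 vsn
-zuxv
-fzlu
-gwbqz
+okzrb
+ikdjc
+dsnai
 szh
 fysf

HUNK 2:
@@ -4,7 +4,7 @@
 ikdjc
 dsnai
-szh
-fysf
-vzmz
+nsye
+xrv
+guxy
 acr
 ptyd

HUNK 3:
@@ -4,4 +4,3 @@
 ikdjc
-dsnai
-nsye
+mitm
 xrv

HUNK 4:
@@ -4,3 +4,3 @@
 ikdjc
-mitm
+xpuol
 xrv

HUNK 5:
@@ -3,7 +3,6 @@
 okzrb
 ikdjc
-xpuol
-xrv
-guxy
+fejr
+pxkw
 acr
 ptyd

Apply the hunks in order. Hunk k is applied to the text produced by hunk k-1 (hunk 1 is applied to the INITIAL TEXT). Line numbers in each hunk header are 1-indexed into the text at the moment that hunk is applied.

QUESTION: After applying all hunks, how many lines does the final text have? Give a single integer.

Hunk 1: at line 1 remove [zuxv,fzlu,gwbqz] add [okzrb,ikdjc,dsnai] -> 10 lines: bzv vsn okzrb ikdjc dsnai szh fysf vzmz acr ptyd
Hunk 2: at line 4 remove [szh,fysf,vzmz] add [nsye,xrv,guxy] -> 10 lines: bzv vsn okzrb ikdjc dsnai nsye xrv guxy acr ptyd
Hunk 3: at line 4 remove [dsnai,nsye] add [mitm] -> 9 lines: bzv vsn okzrb ikdjc mitm xrv guxy acr ptyd
Hunk 4: at line 4 remove [mitm] add [xpuol] -> 9 lines: bzv vsn okzrb ikdjc xpuol xrv guxy acr ptyd
Hunk 5: at line 3 remove [xpuol,xrv,guxy] add [fejr,pxkw] -> 8 lines: bzv vsn okzrb ikdjc fejr pxkw acr ptyd
Final line count: 8

Answer: 8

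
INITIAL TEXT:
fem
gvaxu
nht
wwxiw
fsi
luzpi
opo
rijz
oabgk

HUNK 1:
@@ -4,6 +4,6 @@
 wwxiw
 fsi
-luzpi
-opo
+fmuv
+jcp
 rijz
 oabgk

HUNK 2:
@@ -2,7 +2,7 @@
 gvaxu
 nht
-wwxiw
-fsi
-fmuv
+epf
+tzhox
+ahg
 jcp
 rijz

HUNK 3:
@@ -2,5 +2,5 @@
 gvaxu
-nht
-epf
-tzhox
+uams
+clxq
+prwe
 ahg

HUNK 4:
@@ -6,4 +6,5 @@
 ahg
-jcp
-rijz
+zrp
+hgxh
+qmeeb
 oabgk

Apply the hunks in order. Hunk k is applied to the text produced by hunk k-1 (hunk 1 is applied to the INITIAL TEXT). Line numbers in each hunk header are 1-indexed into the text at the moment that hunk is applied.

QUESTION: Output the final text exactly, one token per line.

Hunk 1: at line 4 remove [luzpi,opo] add [fmuv,jcp] -> 9 lines: fem gvaxu nht wwxiw fsi fmuv jcp rijz oabgk
Hunk 2: at line 2 remove [wwxiw,fsi,fmuv] add [epf,tzhox,ahg] -> 9 lines: fem gvaxu nht epf tzhox ahg jcp rijz oabgk
Hunk 3: at line 2 remove [nht,epf,tzhox] add [uams,clxq,prwe] -> 9 lines: fem gvaxu uams clxq prwe ahg jcp rijz oabgk
Hunk 4: at line 6 remove [jcp,rijz] add [zrp,hgxh,qmeeb] -> 10 lines: fem gvaxu uams clxq prwe ahg zrp hgxh qmeeb oabgk

Answer: fem
gvaxu
uams
clxq
prwe
ahg
zrp
hgxh
qmeeb
oabgk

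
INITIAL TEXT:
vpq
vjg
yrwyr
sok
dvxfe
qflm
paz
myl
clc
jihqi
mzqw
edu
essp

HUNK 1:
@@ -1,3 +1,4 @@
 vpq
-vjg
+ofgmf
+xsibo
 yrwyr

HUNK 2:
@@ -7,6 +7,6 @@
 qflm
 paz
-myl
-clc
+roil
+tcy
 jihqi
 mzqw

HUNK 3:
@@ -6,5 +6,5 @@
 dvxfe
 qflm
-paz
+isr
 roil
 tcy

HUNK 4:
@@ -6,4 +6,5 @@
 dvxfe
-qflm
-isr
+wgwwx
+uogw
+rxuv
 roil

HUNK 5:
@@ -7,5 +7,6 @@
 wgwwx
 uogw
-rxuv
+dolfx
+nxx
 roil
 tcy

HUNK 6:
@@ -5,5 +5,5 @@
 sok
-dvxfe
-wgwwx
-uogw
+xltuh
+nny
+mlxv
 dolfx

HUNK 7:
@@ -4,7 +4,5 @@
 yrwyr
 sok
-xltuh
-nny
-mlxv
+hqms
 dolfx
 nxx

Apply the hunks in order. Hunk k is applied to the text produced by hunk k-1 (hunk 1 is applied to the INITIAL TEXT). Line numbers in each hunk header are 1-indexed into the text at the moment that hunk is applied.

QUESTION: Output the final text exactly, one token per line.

Answer: vpq
ofgmf
xsibo
yrwyr
sok
hqms
dolfx
nxx
roil
tcy
jihqi
mzqw
edu
essp

Derivation:
Hunk 1: at line 1 remove [vjg] add [ofgmf,xsibo] -> 14 lines: vpq ofgmf xsibo yrwyr sok dvxfe qflm paz myl clc jihqi mzqw edu essp
Hunk 2: at line 7 remove [myl,clc] add [roil,tcy] -> 14 lines: vpq ofgmf xsibo yrwyr sok dvxfe qflm paz roil tcy jihqi mzqw edu essp
Hunk 3: at line 6 remove [paz] add [isr] -> 14 lines: vpq ofgmf xsibo yrwyr sok dvxfe qflm isr roil tcy jihqi mzqw edu essp
Hunk 4: at line 6 remove [qflm,isr] add [wgwwx,uogw,rxuv] -> 15 lines: vpq ofgmf xsibo yrwyr sok dvxfe wgwwx uogw rxuv roil tcy jihqi mzqw edu essp
Hunk 5: at line 7 remove [rxuv] add [dolfx,nxx] -> 16 lines: vpq ofgmf xsibo yrwyr sok dvxfe wgwwx uogw dolfx nxx roil tcy jihqi mzqw edu essp
Hunk 6: at line 5 remove [dvxfe,wgwwx,uogw] add [xltuh,nny,mlxv] -> 16 lines: vpq ofgmf xsibo yrwyr sok xltuh nny mlxv dolfx nxx roil tcy jihqi mzqw edu essp
Hunk 7: at line 4 remove [xltuh,nny,mlxv] add [hqms] -> 14 lines: vpq ofgmf xsibo yrwyr sok hqms dolfx nxx roil tcy jihqi mzqw edu essp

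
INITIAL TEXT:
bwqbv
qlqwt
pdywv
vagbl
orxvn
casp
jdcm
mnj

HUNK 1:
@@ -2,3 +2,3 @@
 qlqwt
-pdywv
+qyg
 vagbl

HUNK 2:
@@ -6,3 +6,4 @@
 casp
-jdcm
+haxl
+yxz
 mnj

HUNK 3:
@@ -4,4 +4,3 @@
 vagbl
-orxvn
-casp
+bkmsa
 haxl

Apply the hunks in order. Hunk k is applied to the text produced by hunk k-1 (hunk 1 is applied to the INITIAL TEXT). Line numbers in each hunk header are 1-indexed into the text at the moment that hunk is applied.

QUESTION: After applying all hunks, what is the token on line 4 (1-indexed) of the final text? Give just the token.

Hunk 1: at line 2 remove [pdywv] add [qyg] -> 8 lines: bwqbv qlqwt qyg vagbl orxvn casp jdcm mnj
Hunk 2: at line 6 remove [jdcm] add [haxl,yxz] -> 9 lines: bwqbv qlqwt qyg vagbl orxvn casp haxl yxz mnj
Hunk 3: at line 4 remove [orxvn,casp] add [bkmsa] -> 8 lines: bwqbv qlqwt qyg vagbl bkmsa haxl yxz mnj
Final line 4: vagbl

Answer: vagbl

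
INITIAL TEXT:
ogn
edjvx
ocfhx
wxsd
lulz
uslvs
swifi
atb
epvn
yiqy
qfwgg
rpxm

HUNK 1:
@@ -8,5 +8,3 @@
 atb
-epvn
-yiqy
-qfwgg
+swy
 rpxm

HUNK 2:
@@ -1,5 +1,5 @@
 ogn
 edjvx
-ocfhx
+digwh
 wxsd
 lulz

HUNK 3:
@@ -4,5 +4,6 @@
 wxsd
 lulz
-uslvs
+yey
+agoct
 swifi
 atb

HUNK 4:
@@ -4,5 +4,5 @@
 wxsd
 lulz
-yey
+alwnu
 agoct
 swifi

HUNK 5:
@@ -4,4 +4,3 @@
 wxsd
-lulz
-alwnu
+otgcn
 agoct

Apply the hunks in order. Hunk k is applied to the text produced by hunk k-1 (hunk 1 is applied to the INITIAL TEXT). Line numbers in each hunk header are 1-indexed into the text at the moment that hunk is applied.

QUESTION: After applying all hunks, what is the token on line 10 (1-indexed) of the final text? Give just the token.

Answer: rpxm

Derivation:
Hunk 1: at line 8 remove [epvn,yiqy,qfwgg] add [swy] -> 10 lines: ogn edjvx ocfhx wxsd lulz uslvs swifi atb swy rpxm
Hunk 2: at line 1 remove [ocfhx] add [digwh] -> 10 lines: ogn edjvx digwh wxsd lulz uslvs swifi atb swy rpxm
Hunk 3: at line 4 remove [uslvs] add [yey,agoct] -> 11 lines: ogn edjvx digwh wxsd lulz yey agoct swifi atb swy rpxm
Hunk 4: at line 4 remove [yey] add [alwnu] -> 11 lines: ogn edjvx digwh wxsd lulz alwnu agoct swifi atb swy rpxm
Hunk 5: at line 4 remove [lulz,alwnu] add [otgcn] -> 10 lines: ogn edjvx digwh wxsd otgcn agoct swifi atb swy rpxm
Final line 10: rpxm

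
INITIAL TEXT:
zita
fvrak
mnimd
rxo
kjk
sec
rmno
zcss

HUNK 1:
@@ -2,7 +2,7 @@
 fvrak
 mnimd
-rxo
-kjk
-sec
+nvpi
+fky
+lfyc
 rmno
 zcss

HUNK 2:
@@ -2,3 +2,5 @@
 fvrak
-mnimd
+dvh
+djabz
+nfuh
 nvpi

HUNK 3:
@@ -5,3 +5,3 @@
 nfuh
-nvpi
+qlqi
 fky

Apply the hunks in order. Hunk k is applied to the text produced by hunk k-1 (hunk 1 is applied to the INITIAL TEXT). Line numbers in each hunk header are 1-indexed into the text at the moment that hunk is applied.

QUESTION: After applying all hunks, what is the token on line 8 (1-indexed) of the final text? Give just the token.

Answer: lfyc

Derivation:
Hunk 1: at line 2 remove [rxo,kjk,sec] add [nvpi,fky,lfyc] -> 8 lines: zita fvrak mnimd nvpi fky lfyc rmno zcss
Hunk 2: at line 2 remove [mnimd] add [dvh,djabz,nfuh] -> 10 lines: zita fvrak dvh djabz nfuh nvpi fky lfyc rmno zcss
Hunk 3: at line 5 remove [nvpi] add [qlqi] -> 10 lines: zita fvrak dvh djabz nfuh qlqi fky lfyc rmno zcss
Final line 8: lfyc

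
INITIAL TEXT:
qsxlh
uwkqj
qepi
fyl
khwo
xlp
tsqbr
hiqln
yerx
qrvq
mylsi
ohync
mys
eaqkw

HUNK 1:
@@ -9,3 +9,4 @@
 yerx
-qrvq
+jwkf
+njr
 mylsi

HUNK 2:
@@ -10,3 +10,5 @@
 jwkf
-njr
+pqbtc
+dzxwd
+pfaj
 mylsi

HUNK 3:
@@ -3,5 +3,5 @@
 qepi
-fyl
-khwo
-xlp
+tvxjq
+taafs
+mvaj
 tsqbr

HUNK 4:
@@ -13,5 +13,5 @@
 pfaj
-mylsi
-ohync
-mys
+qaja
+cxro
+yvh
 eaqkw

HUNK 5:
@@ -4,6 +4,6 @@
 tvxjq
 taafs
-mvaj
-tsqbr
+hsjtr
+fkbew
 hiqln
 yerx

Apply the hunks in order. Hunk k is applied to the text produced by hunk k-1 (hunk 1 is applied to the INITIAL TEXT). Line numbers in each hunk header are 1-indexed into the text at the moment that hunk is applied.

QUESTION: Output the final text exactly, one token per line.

Answer: qsxlh
uwkqj
qepi
tvxjq
taafs
hsjtr
fkbew
hiqln
yerx
jwkf
pqbtc
dzxwd
pfaj
qaja
cxro
yvh
eaqkw

Derivation:
Hunk 1: at line 9 remove [qrvq] add [jwkf,njr] -> 15 lines: qsxlh uwkqj qepi fyl khwo xlp tsqbr hiqln yerx jwkf njr mylsi ohync mys eaqkw
Hunk 2: at line 10 remove [njr] add [pqbtc,dzxwd,pfaj] -> 17 lines: qsxlh uwkqj qepi fyl khwo xlp tsqbr hiqln yerx jwkf pqbtc dzxwd pfaj mylsi ohync mys eaqkw
Hunk 3: at line 3 remove [fyl,khwo,xlp] add [tvxjq,taafs,mvaj] -> 17 lines: qsxlh uwkqj qepi tvxjq taafs mvaj tsqbr hiqln yerx jwkf pqbtc dzxwd pfaj mylsi ohync mys eaqkw
Hunk 4: at line 13 remove [mylsi,ohync,mys] add [qaja,cxro,yvh] -> 17 lines: qsxlh uwkqj qepi tvxjq taafs mvaj tsqbr hiqln yerx jwkf pqbtc dzxwd pfaj qaja cxro yvh eaqkw
Hunk 5: at line 4 remove [mvaj,tsqbr] add [hsjtr,fkbew] -> 17 lines: qsxlh uwkqj qepi tvxjq taafs hsjtr fkbew hiqln yerx jwkf pqbtc dzxwd pfaj qaja cxro yvh eaqkw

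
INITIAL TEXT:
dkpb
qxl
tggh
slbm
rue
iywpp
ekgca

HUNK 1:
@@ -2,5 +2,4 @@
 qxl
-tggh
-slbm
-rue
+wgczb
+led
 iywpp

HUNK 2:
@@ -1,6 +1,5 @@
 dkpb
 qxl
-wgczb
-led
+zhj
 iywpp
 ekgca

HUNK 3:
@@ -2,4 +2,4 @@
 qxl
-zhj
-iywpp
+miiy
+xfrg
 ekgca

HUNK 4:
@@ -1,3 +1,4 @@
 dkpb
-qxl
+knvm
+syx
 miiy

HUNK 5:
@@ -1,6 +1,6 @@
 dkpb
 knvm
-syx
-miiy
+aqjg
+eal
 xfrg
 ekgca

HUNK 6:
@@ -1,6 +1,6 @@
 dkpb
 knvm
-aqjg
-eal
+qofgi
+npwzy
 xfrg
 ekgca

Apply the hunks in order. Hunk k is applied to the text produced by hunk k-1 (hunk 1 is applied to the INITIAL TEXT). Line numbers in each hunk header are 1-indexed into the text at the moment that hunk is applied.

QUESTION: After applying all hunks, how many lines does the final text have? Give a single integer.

Hunk 1: at line 2 remove [tggh,slbm,rue] add [wgczb,led] -> 6 lines: dkpb qxl wgczb led iywpp ekgca
Hunk 2: at line 1 remove [wgczb,led] add [zhj] -> 5 lines: dkpb qxl zhj iywpp ekgca
Hunk 3: at line 2 remove [zhj,iywpp] add [miiy,xfrg] -> 5 lines: dkpb qxl miiy xfrg ekgca
Hunk 4: at line 1 remove [qxl] add [knvm,syx] -> 6 lines: dkpb knvm syx miiy xfrg ekgca
Hunk 5: at line 1 remove [syx,miiy] add [aqjg,eal] -> 6 lines: dkpb knvm aqjg eal xfrg ekgca
Hunk 6: at line 1 remove [aqjg,eal] add [qofgi,npwzy] -> 6 lines: dkpb knvm qofgi npwzy xfrg ekgca
Final line count: 6

Answer: 6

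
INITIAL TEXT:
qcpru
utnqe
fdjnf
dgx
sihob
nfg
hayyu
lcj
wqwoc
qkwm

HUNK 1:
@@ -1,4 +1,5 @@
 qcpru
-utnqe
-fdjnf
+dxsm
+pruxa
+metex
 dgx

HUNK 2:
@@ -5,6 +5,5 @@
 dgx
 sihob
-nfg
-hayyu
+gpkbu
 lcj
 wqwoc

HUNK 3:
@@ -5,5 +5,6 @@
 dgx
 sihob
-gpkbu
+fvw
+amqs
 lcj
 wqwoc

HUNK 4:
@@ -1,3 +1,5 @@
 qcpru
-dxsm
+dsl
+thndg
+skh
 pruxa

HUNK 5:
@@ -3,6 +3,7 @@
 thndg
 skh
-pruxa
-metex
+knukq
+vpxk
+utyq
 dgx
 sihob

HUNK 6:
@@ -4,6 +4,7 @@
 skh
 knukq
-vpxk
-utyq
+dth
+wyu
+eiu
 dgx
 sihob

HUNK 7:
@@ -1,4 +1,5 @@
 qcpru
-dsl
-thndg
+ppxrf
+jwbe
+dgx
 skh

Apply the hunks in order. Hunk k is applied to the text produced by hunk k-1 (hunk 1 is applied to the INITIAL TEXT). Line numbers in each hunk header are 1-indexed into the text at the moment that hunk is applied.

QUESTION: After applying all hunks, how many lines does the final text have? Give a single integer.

Answer: 16

Derivation:
Hunk 1: at line 1 remove [utnqe,fdjnf] add [dxsm,pruxa,metex] -> 11 lines: qcpru dxsm pruxa metex dgx sihob nfg hayyu lcj wqwoc qkwm
Hunk 2: at line 5 remove [nfg,hayyu] add [gpkbu] -> 10 lines: qcpru dxsm pruxa metex dgx sihob gpkbu lcj wqwoc qkwm
Hunk 3: at line 5 remove [gpkbu] add [fvw,amqs] -> 11 lines: qcpru dxsm pruxa metex dgx sihob fvw amqs lcj wqwoc qkwm
Hunk 4: at line 1 remove [dxsm] add [dsl,thndg,skh] -> 13 lines: qcpru dsl thndg skh pruxa metex dgx sihob fvw amqs lcj wqwoc qkwm
Hunk 5: at line 3 remove [pruxa,metex] add [knukq,vpxk,utyq] -> 14 lines: qcpru dsl thndg skh knukq vpxk utyq dgx sihob fvw amqs lcj wqwoc qkwm
Hunk 6: at line 4 remove [vpxk,utyq] add [dth,wyu,eiu] -> 15 lines: qcpru dsl thndg skh knukq dth wyu eiu dgx sihob fvw amqs lcj wqwoc qkwm
Hunk 7: at line 1 remove [dsl,thndg] add [ppxrf,jwbe,dgx] -> 16 lines: qcpru ppxrf jwbe dgx skh knukq dth wyu eiu dgx sihob fvw amqs lcj wqwoc qkwm
Final line count: 16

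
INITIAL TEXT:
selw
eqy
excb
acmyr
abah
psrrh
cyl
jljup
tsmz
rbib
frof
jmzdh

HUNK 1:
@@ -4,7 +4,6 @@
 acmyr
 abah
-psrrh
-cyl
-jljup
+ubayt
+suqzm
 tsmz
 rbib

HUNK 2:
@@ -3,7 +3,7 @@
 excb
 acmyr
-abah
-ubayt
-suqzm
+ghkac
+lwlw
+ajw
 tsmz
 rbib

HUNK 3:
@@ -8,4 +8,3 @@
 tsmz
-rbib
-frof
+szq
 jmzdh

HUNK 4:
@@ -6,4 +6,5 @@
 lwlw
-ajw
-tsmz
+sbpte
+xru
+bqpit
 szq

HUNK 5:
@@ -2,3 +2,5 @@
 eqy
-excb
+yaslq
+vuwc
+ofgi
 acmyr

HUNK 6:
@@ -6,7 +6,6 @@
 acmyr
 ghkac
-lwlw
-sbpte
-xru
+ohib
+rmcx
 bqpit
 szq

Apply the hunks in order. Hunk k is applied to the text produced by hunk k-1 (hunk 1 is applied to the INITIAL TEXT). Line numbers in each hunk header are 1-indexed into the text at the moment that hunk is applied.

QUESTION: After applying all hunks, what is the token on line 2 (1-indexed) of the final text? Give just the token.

Answer: eqy

Derivation:
Hunk 1: at line 4 remove [psrrh,cyl,jljup] add [ubayt,suqzm] -> 11 lines: selw eqy excb acmyr abah ubayt suqzm tsmz rbib frof jmzdh
Hunk 2: at line 3 remove [abah,ubayt,suqzm] add [ghkac,lwlw,ajw] -> 11 lines: selw eqy excb acmyr ghkac lwlw ajw tsmz rbib frof jmzdh
Hunk 3: at line 8 remove [rbib,frof] add [szq] -> 10 lines: selw eqy excb acmyr ghkac lwlw ajw tsmz szq jmzdh
Hunk 4: at line 6 remove [ajw,tsmz] add [sbpte,xru,bqpit] -> 11 lines: selw eqy excb acmyr ghkac lwlw sbpte xru bqpit szq jmzdh
Hunk 5: at line 2 remove [excb] add [yaslq,vuwc,ofgi] -> 13 lines: selw eqy yaslq vuwc ofgi acmyr ghkac lwlw sbpte xru bqpit szq jmzdh
Hunk 6: at line 6 remove [lwlw,sbpte,xru] add [ohib,rmcx] -> 12 lines: selw eqy yaslq vuwc ofgi acmyr ghkac ohib rmcx bqpit szq jmzdh
Final line 2: eqy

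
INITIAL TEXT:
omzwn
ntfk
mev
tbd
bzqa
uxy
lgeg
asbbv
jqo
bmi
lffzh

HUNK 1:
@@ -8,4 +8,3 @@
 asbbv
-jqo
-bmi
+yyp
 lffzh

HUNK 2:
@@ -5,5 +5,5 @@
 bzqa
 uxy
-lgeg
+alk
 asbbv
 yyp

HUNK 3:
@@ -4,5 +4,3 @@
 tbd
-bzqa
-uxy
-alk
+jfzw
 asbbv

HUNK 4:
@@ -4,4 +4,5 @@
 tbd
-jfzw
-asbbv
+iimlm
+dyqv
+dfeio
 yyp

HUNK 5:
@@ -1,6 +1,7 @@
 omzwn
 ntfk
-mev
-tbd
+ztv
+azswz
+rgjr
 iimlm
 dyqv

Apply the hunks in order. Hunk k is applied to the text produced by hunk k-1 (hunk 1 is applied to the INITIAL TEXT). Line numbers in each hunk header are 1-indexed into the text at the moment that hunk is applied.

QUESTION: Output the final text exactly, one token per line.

Hunk 1: at line 8 remove [jqo,bmi] add [yyp] -> 10 lines: omzwn ntfk mev tbd bzqa uxy lgeg asbbv yyp lffzh
Hunk 2: at line 5 remove [lgeg] add [alk] -> 10 lines: omzwn ntfk mev tbd bzqa uxy alk asbbv yyp lffzh
Hunk 3: at line 4 remove [bzqa,uxy,alk] add [jfzw] -> 8 lines: omzwn ntfk mev tbd jfzw asbbv yyp lffzh
Hunk 4: at line 4 remove [jfzw,asbbv] add [iimlm,dyqv,dfeio] -> 9 lines: omzwn ntfk mev tbd iimlm dyqv dfeio yyp lffzh
Hunk 5: at line 1 remove [mev,tbd] add [ztv,azswz,rgjr] -> 10 lines: omzwn ntfk ztv azswz rgjr iimlm dyqv dfeio yyp lffzh

Answer: omzwn
ntfk
ztv
azswz
rgjr
iimlm
dyqv
dfeio
yyp
lffzh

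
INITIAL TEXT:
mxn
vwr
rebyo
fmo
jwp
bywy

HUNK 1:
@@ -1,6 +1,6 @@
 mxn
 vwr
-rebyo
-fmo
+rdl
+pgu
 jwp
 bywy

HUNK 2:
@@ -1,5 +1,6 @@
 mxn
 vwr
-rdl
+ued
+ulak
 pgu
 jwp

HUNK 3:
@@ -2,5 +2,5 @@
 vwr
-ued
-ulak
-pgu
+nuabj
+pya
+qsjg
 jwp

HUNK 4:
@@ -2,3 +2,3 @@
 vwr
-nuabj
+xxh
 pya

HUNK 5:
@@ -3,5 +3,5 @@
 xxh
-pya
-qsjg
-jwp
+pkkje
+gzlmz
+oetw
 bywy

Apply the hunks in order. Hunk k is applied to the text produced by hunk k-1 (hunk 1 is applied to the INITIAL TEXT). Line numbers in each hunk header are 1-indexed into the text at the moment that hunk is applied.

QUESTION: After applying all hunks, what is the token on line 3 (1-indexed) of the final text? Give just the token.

Answer: xxh

Derivation:
Hunk 1: at line 1 remove [rebyo,fmo] add [rdl,pgu] -> 6 lines: mxn vwr rdl pgu jwp bywy
Hunk 2: at line 1 remove [rdl] add [ued,ulak] -> 7 lines: mxn vwr ued ulak pgu jwp bywy
Hunk 3: at line 2 remove [ued,ulak,pgu] add [nuabj,pya,qsjg] -> 7 lines: mxn vwr nuabj pya qsjg jwp bywy
Hunk 4: at line 2 remove [nuabj] add [xxh] -> 7 lines: mxn vwr xxh pya qsjg jwp bywy
Hunk 5: at line 3 remove [pya,qsjg,jwp] add [pkkje,gzlmz,oetw] -> 7 lines: mxn vwr xxh pkkje gzlmz oetw bywy
Final line 3: xxh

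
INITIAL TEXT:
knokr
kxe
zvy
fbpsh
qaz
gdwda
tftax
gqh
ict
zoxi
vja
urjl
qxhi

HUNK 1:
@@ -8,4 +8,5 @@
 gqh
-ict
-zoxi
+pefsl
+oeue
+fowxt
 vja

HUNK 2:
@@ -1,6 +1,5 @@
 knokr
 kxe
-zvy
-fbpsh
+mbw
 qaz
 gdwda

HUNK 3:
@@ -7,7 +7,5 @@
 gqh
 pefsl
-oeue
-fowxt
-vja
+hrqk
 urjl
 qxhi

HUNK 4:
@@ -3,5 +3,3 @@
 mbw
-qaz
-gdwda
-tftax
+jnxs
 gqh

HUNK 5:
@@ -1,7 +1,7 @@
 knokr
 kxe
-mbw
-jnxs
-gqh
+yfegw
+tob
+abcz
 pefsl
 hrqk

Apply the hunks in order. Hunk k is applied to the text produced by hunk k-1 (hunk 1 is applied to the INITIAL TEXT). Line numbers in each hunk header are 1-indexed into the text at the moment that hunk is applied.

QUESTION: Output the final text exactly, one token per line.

Answer: knokr
kxe
yfegw
tob
abcz
pefsl
hrqk
urjl
qxhi

Derivation:
Hunk 1: at line 8 remove [ict,zoxi] add [pefsl,oeue,fowxt] -> 14 lines: knokr kxe zvy fbpsh qaz gdwda tftax gqh pefsl oeue fowxt vja urjl qxhi
Hunk 2: at line 1 remove [zvy,fbpsh] add [mbw] -> 13 lines: knokr kxe mbw qaz gdwda tftax gqh pefsl oeue fowxt vja urjl qxhi
Hunk 3: at line 7 remove [oeue,fowxt,vja] add [hrqk] -> 11 lines: knokr kxe mbw qaz gdwda tftax gqh pefsl hrqk urjl qxhi
Hunk 4: at line 3 remove [qaz,gdwda,tftax] add [jnxs] -> 9 lines: knokr kxe mbw jnxs gqh pefsl hrqk urjl qxhi
Hunk 5: at line 1 remove [mbw,jnxs,gqh] add [yfegw,tob,abcz] -> 9 lines: knokr kxe yfegw tob abcz pefsl hrqk urjl qxhi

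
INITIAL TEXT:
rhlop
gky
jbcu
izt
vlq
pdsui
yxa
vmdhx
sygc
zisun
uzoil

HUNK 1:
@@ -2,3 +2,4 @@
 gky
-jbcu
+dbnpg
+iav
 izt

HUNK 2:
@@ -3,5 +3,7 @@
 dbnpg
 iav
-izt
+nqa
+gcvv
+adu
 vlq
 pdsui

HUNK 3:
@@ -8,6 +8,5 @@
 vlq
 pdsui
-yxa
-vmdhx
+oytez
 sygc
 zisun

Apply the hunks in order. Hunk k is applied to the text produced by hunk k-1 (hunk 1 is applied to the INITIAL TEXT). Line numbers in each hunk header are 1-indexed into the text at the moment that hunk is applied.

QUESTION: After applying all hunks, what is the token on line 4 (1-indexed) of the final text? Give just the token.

Hunk 1: at line 2 remove [jbcu] add [dbnpg,iav] -> 12 lines: rhlop gky dbnpg iav izt vlq pdsui yxa vmdhx sygc zisun uzoil
Hunk 2: at line 3 remove [izt] add [nqa,gcvv,adu] -> 14 lines: rhlop gky dbnpg iav nqa gcvv adu vlq pdsui yxa vmdhx sygc zisun uzoil
Hunk 3: at line 8 remove [yxa,vmdhx] add [oytez] -> 13 lines: rhlop gky dbnpg iav nqa gcvv adu vlq pdsui oytez sygc zisun uzoil
Final line 4: iav

Answer: iav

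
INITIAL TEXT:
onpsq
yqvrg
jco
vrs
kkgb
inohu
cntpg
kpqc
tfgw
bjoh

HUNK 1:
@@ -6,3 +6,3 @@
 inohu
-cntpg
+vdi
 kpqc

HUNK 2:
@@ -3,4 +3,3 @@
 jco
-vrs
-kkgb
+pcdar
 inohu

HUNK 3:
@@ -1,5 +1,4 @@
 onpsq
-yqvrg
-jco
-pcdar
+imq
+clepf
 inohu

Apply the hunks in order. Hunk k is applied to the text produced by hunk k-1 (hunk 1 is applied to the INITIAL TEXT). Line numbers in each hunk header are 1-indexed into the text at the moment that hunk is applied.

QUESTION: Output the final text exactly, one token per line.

Hunk 1: at line 6 remove [cntpg] add [vdi] -> 10 lines: onpsq yqvrg jco vrs kkgb inohu vdi kpqc tfgw bjoh
Hunk 2: at line 3 remove [vrs,kkgb] add [pcdar] -> 9 lines: onpsq yqvrg jco pcdar inohu vdi kpqc tfgw bjoh
Hunk 3: at line 1 remove [yqvrg,jco,pcdar] add [imq,clepf] -> 8 lines: onpsq imq clepf inohu vdi kpqc tfgw bjoh

Answer: onpsq
imq
clepf
inohu
vdi
kpqc
tfgw
bjoh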